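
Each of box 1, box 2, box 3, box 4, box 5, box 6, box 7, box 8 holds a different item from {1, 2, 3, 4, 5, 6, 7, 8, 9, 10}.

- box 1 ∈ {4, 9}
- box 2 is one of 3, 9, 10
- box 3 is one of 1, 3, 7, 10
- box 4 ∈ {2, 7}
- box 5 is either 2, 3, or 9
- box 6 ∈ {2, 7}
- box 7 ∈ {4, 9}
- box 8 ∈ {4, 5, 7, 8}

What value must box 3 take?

box 1 and box 7 share exactly the 2 values {4, 9}; by pigeonhole those values go to them, so strike 4, 9 from box 2, box 5, box 8.
box 4 and box 6 share exactly the 2 values {2, 7}; by pigeonhole those values go to them, so strike 2, 7 from box 3, box 5, box 8.
box 5 must be 3 (only option left). Eliminate 3 elsewhere: box 2, box 3.
box 2 has just one choice, so box 2 = 10. So box 3 can't be 10.
So box 3 = 1.

1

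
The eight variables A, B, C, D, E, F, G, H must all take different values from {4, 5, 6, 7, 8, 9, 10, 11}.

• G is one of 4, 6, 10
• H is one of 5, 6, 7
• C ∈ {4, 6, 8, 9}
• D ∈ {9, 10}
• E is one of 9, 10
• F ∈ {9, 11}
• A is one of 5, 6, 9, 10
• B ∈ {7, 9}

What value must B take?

7

The 8 variables draw from only 8 values {4, 5, 6, 7, 8, 9, 10, 11}, so each is used; only C can be 8, hence C = 8.
The 7 still-open variables together cover exactly {4, 5, 6, 7, 9, 10, 11} — 7 values for 7 variables — and 4 appears only in G's list, so G = 4.
The 6 still-open variables together cover exactly {5, 6, 7, 9, 10, 11} — 6 values for 6 variables — and 11 appears only in F's list, so F = 11.
D and E share exactly the 2 values {9, 10}; by pigeonhole those values go to them, so strike 9, 10 from A, B.
So B = 7.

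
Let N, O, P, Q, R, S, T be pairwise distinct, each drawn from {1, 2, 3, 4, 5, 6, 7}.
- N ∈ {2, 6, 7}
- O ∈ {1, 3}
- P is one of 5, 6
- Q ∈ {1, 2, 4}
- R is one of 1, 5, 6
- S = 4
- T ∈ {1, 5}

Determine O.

S must be 4 (only option left). Eliminate 4 elsewhere: Q.
The 6 still-open variables together cover exactly {1, 2, 3, 5, 6, 7} — 6 values for 6 variables — and 3 appears only in O's list, so O = 3.

3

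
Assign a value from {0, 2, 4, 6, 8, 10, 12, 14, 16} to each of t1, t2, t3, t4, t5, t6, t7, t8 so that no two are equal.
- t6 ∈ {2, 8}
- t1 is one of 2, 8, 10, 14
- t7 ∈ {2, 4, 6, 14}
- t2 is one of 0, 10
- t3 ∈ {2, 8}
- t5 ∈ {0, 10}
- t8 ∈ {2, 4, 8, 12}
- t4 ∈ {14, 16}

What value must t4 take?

16

t2 and t5 between them cover only {0, 10} — a naked pair. Remove those values from t1.
t3 and t6 between them cover only {2, 8} — a naked pair. Remove those values from t1, t7, t8.
t1 must be 14 (only option left). Eliminate 14 elsewhere: t4, t7.
So t4 = 16.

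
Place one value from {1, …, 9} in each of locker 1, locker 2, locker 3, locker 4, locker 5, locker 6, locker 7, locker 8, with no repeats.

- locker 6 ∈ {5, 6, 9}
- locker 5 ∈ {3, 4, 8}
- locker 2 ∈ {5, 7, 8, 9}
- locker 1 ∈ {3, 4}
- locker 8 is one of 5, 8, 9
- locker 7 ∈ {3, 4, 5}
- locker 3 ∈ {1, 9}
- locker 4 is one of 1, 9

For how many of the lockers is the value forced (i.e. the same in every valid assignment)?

2

Among the 8 variables, 6 fits only locker 6 (and all 8 values in {1, 3, 4, 5, 6, 7, 8, 9} must be used), so locker 6 = 6.
Among the 7 still-open variables, 7 fits only locker 2 (and all 7 values in {1, 3, 4, 5, 7, 8, 9} must be used), so locker 2 = 7.
The 2 variables locker 3 and locker 4 are confined to {1, 9}, which locks those values in; drop them from locker 8.
Determined: locker 2=7, locker 6=6. The other lockers each still have more than one consistent value. That makes 2.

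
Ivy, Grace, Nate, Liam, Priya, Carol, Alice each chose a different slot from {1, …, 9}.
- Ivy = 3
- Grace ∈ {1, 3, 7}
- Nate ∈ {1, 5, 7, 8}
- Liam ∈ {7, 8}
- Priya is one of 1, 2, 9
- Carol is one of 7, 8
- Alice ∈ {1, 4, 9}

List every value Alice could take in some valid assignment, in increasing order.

4, 9

Ivy's domain is down to {3}, so Ivy = 3. So Grace can't be 3.
The 2 variables Liam and Carol are confined to {7, 8}, which locks those values in; drop them from Grace, Nate.
That leaves Grace = 1. Eliminate 1 elsewhere: Nate, Priya, Alice.
Nate has just one choice, so Nate = 5.
No further eliminations apply; Alice can still be any of 4, 9.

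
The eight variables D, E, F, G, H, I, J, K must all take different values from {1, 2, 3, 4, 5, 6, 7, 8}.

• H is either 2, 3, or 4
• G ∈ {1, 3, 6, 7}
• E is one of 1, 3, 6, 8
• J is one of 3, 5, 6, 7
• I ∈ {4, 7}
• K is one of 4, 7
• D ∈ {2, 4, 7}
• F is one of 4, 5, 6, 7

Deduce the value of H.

3

The 8 variables draw from only 8 values {1, 2, 3, 4, 5, 6, 7, 8}, so each is used; only E can be 8, hence E = 8.
The 7 still-open variables draw from only 7 values {1, 2, 3, 4, 5, 6, 7}, so each is used; only G can be 1, hence G = 1.
I and K share exactly the 2 values {4, 7}; by pigeonhole those values go to them, so strike 4, 7 from D, F, H, J.
D must be 2 (only option left). Strike 2 from H.
So H = 3.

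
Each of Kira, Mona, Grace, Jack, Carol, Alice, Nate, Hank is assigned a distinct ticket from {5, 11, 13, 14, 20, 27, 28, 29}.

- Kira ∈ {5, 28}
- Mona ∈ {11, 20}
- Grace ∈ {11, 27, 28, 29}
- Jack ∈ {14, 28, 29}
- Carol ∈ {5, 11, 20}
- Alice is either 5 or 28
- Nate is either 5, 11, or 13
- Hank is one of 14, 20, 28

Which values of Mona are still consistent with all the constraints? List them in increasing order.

Among the 8 variables, 13 fits only Nate (and all 8 values in {5, 11, 13, 14, 20, 27, 28, 29} must be used), so Nate = 13.
The 7 still-open variables draw from only 7 values {5, 11, 14, 20, 27, 28, 29}, so each is used; only Grace can be 27, hence Grace = 27.
The 6 still-open variables draw from only 6 values {5, 11, 14, 20, 28, 29}, so each is used; only Jack can be 29, hence Jack = 29.
Among the 5 still-open variables, 14 fits only Hank (and all 5 values in {5, 11, 14, 20, 28} must be used), so Hank = 14.
Kira and Alice between them cover only {5, 28} — a naked pair. Remove those values from Carol.
No further eliminations apply; Mona can still be any of 11, 20.

11, 20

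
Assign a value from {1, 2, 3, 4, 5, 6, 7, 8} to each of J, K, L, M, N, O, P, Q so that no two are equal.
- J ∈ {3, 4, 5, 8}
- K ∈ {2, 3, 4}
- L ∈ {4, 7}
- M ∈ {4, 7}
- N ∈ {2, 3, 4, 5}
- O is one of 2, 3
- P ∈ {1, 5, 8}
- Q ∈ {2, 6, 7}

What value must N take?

5

Among the 8 variables, 1 fits only P (and all 8 values in {1, 2, 3, 4, 5, 6, 7, 8} must be used), so P = 1.
The 7 still-open variables together cover exactly {2, 3, 4, 5, 6, 7, 8} — 7 values for 7 variables — and 6 appears only in Q's list, so Q = 6.
Among the 6 still-open variables, 8 fits only J (and all 6 values in {2, 3, 4, 5, 7, 8} must be used), so J = 8.
The 5 still-open variables draw from only 5 values {2, 3, 4, 5, 7}, so each is used; only N can be 5, hence N = 5.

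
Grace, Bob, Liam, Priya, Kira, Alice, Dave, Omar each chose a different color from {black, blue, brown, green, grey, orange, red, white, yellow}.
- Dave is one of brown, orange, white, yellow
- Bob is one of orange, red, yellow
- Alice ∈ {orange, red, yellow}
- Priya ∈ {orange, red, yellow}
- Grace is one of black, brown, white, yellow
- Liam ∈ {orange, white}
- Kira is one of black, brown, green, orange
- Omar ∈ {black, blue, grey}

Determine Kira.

green

Bob, Priya, Alice between them cover only {orange, red, yellow} — a naked triple. Remove those values from Grace, Liam, Kira, Dave.
That leaves Liam = white. So Grace, Dave can't be white.
Dave must be brown (only option left). Remove brown from Grace, Kira.
Grace's domain is down to {black}, so Grace = black. Strike black from Kira, Omar.
So Kira = green.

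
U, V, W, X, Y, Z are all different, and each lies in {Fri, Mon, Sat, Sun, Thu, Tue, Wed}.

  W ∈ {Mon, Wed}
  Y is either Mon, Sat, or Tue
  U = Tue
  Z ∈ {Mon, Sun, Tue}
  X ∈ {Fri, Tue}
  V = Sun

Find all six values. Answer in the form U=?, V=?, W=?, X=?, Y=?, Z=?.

U=Tue, V=Sun, W=Wed, X=Fri, Y=Sat, Z=Mon

U has just one choice, so U = Tue. Remove Tue from X, Y, Z.
V must be Sun (only option left). Remove Sun from Z.
X has just one choice, so X = Fri.
Z must be Mon (only option left). Remove Mon from W, Y.
W's domain is down to {Wed}, so W = Wed.
Y has just one choice, so Y = Sat.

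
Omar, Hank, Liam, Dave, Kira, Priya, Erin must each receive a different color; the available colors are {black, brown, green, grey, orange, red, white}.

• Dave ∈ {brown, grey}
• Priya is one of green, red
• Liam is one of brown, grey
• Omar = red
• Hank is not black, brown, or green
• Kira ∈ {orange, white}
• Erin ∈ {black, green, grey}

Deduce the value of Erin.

Omar's domain is down to {red}, so Omar = red. Remove red from Hank, Priya.
Priya has just one choice, so Priya = green. So Erin can't be green.
The 5 still-open variables together cover exactly {black, brown, grey, orange, white} — 5 values for 5 variables — and black appears only in Erin's list, so Erin = black.

black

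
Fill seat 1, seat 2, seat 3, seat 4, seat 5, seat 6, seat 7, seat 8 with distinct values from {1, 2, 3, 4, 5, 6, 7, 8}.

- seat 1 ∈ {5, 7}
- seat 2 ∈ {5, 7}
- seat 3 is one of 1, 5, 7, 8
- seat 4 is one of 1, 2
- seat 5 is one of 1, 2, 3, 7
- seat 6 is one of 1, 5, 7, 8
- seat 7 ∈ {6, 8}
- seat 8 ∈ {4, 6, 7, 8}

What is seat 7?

6

The 8 variables draw from only 8 values {1, 2, 3, 4, 5, 6, 7, 8}, so each is used; only seat 5 can be 3, hence seat 5 = 3.
The 7 still-open variables together cover exactly {1, 2, 4, 5, 6, 7, 8} — 7 values for 7 variables — and 2 appears only in seat 4's list, so seat 4 = 2.
The 6 still-open variables draw from only 6 values {1, 4, 5, 6, 7, 8}, so each is used; only seat 8 can be 4, hence seat 8 = 4.
Among the 5 still-open variables, 6 fits only seat 7 (and all 5 values in {1, 5, 6, 7, 8} must be used), so seat 7 = 6.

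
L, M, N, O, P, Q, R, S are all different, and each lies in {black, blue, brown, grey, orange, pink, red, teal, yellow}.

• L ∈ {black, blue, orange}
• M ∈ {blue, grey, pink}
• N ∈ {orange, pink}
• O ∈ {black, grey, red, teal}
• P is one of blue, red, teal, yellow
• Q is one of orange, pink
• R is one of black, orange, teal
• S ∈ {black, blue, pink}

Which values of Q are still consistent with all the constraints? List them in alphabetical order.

orange, pink

Among the 8 variables, yellow fits only P (and all 8 values in {black, blue, grey, orange, pink, red, teal, yellow} must be used), so P = yellow.
The 7 still-open variables together cover exactly {black, blue, grey, orange, pink, red, teal} — 7 values for 7 variables — and red appears only in O's list, so O = red.
The 6 still-open variables draw from only 6 values {black, blue, grey, orange, pink, teal}, so each is used; only M can be grey, hence M = grey.
The 5 still-open variables together cover exactly {black, blue, orange, pink, teal} — 5 values for 5 variables — and teal appears only in R's list, so R = teal.
The 2 variables N and Q are confined to {orange, pink}, which locks those values in; drop them from L, S.
No further eliminations apply; Q can still be any of orange, pink.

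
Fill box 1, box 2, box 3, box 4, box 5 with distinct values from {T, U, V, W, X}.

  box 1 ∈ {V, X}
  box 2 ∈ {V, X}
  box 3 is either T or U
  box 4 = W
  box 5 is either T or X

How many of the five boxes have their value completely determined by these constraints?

3

box 4 must be W (only option left).
The 4 still-open variables together cover exactly {T, U, V, X} — 4 values for 4 variables — and U appears only in box 3's list, so box 3 = U.
Among the 3 still-open variables, T fits only box 5 (and all 3 values in {T, V, X} must be used), so box 5 = T.
Determined: box 3=U, box 4=W, box 5=T. The other boxes each still have more than one consistent value. That makes 3.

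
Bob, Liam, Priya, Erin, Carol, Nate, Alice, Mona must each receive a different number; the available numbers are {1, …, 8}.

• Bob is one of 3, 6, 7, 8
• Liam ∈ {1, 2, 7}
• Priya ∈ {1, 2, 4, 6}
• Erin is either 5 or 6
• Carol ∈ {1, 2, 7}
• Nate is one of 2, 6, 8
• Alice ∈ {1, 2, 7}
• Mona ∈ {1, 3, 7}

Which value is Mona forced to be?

Among the 8 variables, 4 fits only Priya (and all 8 values in {1, 2, 3, 4, 5, 6, 7, 8} must be used), so Priya = 4.
The 7 still-open variables together cover exactly {1, 2, 3, 5, 6, 7, 8} — 7 values for 7 variables — and 5 appears only in Erin's list, so Erin = 5.
Liam, Carol, Alice between them cover only {1, 2, 7} — a naked triple. Remove those values from Bob, Nate, Mona.
So Mona = 3.

3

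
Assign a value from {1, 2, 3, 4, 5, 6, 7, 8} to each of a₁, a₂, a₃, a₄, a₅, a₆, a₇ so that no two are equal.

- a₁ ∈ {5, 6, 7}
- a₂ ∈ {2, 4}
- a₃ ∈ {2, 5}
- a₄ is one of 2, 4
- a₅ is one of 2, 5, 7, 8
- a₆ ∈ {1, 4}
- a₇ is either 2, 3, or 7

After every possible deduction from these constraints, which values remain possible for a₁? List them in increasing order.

6, 7

The 2 variables a₂ and a₄ are confined to {2, 4}, which locks those values in; drop them from a₃, a₅, a₆, a₇.
a₃'s domain is down to {5}, so a₃ = 5. So a₁, a₅ can't be 5.
That leaves a₆ = 1.
No further eliminations apply; a₁ can still be any of 6, 7.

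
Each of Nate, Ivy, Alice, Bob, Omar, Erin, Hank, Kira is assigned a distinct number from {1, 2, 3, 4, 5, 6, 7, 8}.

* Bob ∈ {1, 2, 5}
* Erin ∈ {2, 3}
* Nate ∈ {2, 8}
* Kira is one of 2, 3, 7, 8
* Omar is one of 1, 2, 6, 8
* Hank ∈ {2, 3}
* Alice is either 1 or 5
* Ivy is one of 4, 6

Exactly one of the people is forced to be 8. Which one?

Nate

The 8 variables together cover exactly {1, 2, 3, 4, 5, 6, 7, 8} — 8 values for 8 variables — and 4 appears only in Ivy's list, so Ivy = 4.
The 7 still-open variables draw from only 7 values {1, 2, 3, 5, 6, 7, 8}, so each is used; only Omar can be 6, hence Omar = 6.
The 6 still-open variables together cover exactly {1, 2, 3, 5, 7, 8} — 6 values for 6 variables — and 7 appears only in Kira's list, so Kira = 7.
Among the 5 still-open variables, 8 fits only Nate (and all 5 values in {1, 2, 3, 5, 8} must be used), so Nate = 8.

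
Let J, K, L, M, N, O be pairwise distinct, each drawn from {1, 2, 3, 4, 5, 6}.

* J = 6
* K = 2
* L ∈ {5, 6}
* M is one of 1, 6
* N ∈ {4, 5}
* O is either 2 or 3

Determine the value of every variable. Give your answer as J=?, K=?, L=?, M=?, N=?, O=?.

J has just one choice, so J = 6. Eliminate 6 elsewhere: L, M.
That leaves K = 2. So O can't be 2.
L has just one choice, so L = 5. Remove 5 from N.
M has just one choice, so M = 1.
N has just one choice, so N = 4.
O's domain is down to {3}, so O = 3.

J=6, K=2, L=5, M=1, N=4, O=3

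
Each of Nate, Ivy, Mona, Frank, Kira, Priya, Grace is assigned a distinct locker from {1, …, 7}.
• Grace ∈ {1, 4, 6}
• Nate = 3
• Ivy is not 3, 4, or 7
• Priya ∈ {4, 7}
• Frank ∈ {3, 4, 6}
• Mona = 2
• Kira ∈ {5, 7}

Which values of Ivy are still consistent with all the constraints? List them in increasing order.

1, 5, 6

Nate must be 3 (only option left). Remove 3 from Frank.
Mona has just one choice, so Mona = 2. Eliminate 2 elsewhere: Ivy.
No further eliminations apply; Ivy can still be any of 1, 5, 6.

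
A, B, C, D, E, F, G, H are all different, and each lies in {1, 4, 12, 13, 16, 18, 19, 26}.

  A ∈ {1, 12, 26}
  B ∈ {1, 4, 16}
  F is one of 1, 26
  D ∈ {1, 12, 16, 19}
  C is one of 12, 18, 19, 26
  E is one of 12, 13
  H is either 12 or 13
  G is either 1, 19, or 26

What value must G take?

Among the 8 variables, 4 fits only B (and all 8 values in {1, 4, 12, 13, 16, 18, 19, 26} must be used), so B = 4.
The 7 still-open variables draw from only 7 values {1, 12, 13, 16, 18, 19, 26}, so each is used; only D can be 16, hence D = 16.
Among the 6 still-open variables, 18 fits only C (and all 6 values in {1, 12, 13, 18, 19, 26} must be used), so C = 18.
The 5 still-open variables together cover exactly {1, 12, 13, 19, 26} — 5 values for 5 variables — and 19 appears only in G's list, so G = 19.

19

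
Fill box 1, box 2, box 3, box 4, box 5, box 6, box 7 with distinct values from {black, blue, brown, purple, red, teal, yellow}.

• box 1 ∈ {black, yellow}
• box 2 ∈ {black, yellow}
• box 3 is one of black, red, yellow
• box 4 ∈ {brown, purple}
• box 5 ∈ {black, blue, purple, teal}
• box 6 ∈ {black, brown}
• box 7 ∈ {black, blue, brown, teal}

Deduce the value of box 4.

purple

The 7 variables together cover exactly {black, blue, brown, purple, red, teal, yellow} — 7 values for 7 variables — and red appears only in box 3's list, so box 3 = red.
box 1 and box 2 between them cover only {black, yellow} — a naked pair. Remove those values from box 5, box 6, box 7.
box 6 must be brown (only option left). Eliminate brown elsewhere: box 4, box 7.
So box 4 = purple.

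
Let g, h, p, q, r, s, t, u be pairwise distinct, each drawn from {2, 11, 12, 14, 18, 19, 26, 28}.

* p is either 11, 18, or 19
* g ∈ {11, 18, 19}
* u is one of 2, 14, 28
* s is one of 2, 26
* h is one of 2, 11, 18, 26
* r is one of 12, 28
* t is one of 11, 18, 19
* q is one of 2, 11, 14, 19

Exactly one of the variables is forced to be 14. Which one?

q

Among the 8 variables, 12 fits only r (and all 8 values in {2, 11, 12, 14, 18, 19, 26, 28} must be used), so r = 12.
The 7 still-open variables draw from only 7 values {2, 11, 14, 18, 19, 26, 28}, so each is used; only u can be 28, hence u = 28.
The 6 still-open variables draw from only 6 values {2, 11, 14, 18, 19, 26}, so each is used; only q can be 14, hence q = 14.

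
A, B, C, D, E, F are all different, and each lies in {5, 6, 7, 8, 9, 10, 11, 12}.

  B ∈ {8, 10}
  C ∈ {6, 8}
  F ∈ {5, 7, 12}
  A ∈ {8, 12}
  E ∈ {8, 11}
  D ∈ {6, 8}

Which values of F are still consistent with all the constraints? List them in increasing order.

5, 7

C and D share exactly the 2 values {6, 8}; by pigeonhole those values go to them, so strike 6, 8 from A, B, E.
That leaves A = 12. So F can't be 12.
That leaves B = 10.
That leaves E = 11.
No further eliminations apply; F can still be any of 5, 7.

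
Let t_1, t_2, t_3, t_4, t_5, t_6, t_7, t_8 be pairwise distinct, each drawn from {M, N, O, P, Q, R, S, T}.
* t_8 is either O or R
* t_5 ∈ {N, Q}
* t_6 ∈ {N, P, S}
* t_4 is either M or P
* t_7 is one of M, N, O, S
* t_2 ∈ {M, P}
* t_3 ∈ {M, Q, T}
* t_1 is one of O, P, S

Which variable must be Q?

The 8 variables draw from only 8 values {M, N, O, P, Q, R, S, T}, so each is used; only t_8 can be R, hence t_8 = R.
The 7 still-open variables together cover exactly {M, N, O, P, Q, S, T} — 7 values for 7 variables — and T appears only in t_3's list, so t_3 = T.
The 6 still-open variables draw from only 6 values {M, N, O, P, Q, S}, so each is used; only t_5 can be Q, hence t_5 = Q.

t_5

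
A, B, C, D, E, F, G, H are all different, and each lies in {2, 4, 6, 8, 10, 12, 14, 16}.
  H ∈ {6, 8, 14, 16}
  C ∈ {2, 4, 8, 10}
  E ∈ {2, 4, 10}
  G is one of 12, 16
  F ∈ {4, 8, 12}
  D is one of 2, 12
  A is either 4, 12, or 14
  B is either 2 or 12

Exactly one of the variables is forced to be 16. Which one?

The 8 variables draw from only 8 values {2, 4, 6, 8, 10, 12, 14, 16}, so each is used; only H can be 6, hence H = 6.
The 7 still-open variables together cover exactly {2, 4, 8, 10, 12, 14, 16} — 7 values for 7 variables — and 14 appears only in A's list, so A = 14.
The 6 still-open variables together cover exactly {2, 4, 8, 10, 12, 16} — 6 values for 6 variables — and 16 appears only in G's list, so G = 16.

G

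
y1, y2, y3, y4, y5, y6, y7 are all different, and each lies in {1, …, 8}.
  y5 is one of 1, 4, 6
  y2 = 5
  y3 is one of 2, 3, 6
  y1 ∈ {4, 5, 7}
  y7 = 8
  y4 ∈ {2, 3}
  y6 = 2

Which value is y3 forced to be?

y2 must be 5 (only option left). Strike 5 from y1.
That leaves y6 = 2. Remove 2 from y3, y4.
y7's domain is down to {8}, so y7 = 8.
y4 must be 3 (only option left). Strike 3 from y3.
So y3 = 6.

6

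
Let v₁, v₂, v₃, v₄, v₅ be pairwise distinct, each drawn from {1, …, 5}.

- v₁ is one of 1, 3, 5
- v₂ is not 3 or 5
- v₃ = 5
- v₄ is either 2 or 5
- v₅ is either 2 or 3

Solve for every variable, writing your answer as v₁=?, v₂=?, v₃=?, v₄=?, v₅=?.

v₁=1, v₂=4, v₃=5, v₄=2, v₅=3

v₃ has just one choice, so v₃ = 5. So v₁, v₄ can't be 5.
v₄ must be 2 (only option left). Strike 2 from v₂, v₅.
v₅ must be 3 (only option left). So v₁ can't be 3.
v₁'s domain is down to {1}, so v₁ = 1. Eliminate 1 elsewhere: v₂.
v₂ has just one choice, so v₂ = 4.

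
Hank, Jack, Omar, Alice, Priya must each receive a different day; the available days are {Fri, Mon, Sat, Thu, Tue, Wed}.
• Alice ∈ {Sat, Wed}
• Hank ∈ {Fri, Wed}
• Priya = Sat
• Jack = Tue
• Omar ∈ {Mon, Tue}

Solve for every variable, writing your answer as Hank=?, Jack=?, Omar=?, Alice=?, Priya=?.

Jack's domain is down to {Tue}, so Jack = Tue. Strike Tue from Omar.
Omar's domain is down to {Mon}, so Omar = Mon.
Priya's domain is down to {Sat}, so Priya = Sat. So Alice can't be Sat.
Alice's domain is down to {Wed}, so Alice = Wed. Remove Wed from Hank.
Hank has just one choice, so Hank = Fri.

Hank=Fri, Jack=Tue, Omar=Mon, Alice=Wed, Priya=Sat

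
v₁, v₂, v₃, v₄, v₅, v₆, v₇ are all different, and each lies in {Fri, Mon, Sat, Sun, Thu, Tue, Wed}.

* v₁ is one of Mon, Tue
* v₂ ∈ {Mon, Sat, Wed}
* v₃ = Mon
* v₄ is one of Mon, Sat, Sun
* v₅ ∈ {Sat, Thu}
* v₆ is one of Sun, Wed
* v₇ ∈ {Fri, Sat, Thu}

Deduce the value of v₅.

Thu

v₃'s domain is down to {Mon}, so v₃ = Mon. Strike Mon from v₁, v₂, v₄.
v₁ must be Tue (only option left).
The 5 still-open variables draw from only 5 values {Fri, Sat, Sun, Thu, Wed}, so each is used; only v₇ can be Fri, hence v₇ = Fri.
Among the 4 still-open variables, Thu fits only v₅ (and all 4 values in {Sat, Sun, Thu, Wed} must be used), so v₅ = Thu.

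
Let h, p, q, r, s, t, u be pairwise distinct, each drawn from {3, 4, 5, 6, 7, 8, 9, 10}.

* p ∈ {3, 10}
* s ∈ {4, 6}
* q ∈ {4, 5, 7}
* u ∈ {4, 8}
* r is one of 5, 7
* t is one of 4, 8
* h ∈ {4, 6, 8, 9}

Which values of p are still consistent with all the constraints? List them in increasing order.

t and u share exactly the 2 values {4, 8}; by pigeonhole those values go to them, so strike 4, 8 from h, q, s.
s's domain is down to {6}, so s = 6. So h can't be 6.
h's domain is down to {9}, so h = 9.
No further eliminations apply; p can still be any of 3, 10.

3, 10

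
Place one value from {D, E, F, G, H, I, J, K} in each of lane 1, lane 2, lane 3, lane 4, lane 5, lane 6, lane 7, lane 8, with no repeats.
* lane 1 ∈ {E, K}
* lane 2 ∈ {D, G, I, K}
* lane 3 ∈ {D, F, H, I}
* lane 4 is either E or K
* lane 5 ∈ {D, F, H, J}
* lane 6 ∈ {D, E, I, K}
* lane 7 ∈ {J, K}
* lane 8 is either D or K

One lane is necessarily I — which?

lane 6

Among the 8 variables, G fits only lane 2 (and all 8 values in {D, E, F, G, H, I, J, K} must be used), so lane 2 = G.
lane 1 and lane 4 share exactly the 2 values {E, K}; by pigeonhole those values go to them, so strike E, K from lane 6, lane 7, lane 8.
lane 7 has just one choice, so lane 7 = J. So lane 5 can't be J.
lane 8 must be D (only option left). So lane 3, lane 5, lane 6 can't be D.
So I goes to lane 6.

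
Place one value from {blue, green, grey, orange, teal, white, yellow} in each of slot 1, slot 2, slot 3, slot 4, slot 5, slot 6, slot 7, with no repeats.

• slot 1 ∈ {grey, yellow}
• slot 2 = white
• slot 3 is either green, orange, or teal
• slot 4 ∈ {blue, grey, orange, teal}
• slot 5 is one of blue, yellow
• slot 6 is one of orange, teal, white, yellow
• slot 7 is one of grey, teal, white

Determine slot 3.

green

slot 2's domain is down to {white}, so slot 2 = white. Strike white from slot 6, slot 7.
The 6 still-open variables together cover exactly {blue, green, grey, orange, teal, yellow} — 6 values for 6 variables — and green appears only in slot 3's list, so slot 3 = green.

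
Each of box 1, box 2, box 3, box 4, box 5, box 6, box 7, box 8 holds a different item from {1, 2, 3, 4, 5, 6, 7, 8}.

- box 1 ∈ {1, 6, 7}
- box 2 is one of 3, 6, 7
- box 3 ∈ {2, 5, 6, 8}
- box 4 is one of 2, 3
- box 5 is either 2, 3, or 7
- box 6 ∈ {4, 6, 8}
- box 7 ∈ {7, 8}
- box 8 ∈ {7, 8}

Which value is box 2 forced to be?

Among the 8 variables, 1 fits only box 1 (and all 8 values in {1, 2, 3, 4, 5, 6, 7, 8} must be used), so box 1 = 1.
The 7 still-open variables draw from only 7 values {2, 3, 4, 5, 6, 7, 8}, so each is used; only box 6 can be 4, hence box 6 = 4.
The 6 still-open variables draw from only 6 values {2, 3, 5, 6, 7, 8}, so each is used; only box 3 can be 5, hence box 3 = 5.
The 5 still-open variables draw from only 5 values {2, 3, 6, 7, 8}, so each is used; only box 2 can be 6, hence box 2 = 6.

6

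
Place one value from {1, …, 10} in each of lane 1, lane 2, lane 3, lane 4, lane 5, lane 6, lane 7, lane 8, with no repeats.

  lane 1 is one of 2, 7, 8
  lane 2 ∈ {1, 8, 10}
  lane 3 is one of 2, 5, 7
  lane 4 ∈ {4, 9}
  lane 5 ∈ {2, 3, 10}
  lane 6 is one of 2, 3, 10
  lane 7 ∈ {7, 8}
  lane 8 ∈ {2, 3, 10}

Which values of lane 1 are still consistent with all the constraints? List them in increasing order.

lane 5, lane 6, lane 8 between them cover only {2, 3, 10} — a naked triple. Remove those values from lane 1, lane 2, lane 3.
lane 1 and lane 7 share exactly the 2 values {7, 8}; by pigeonhole those values go to them, so strike 7, 8 from lane 2, lane 3.
lane 2 must be 1 (only option left).
lane 3 must be 5 (only option left).
No further eliminations apply; lane 1 can still be any of 7, 8.

7, 8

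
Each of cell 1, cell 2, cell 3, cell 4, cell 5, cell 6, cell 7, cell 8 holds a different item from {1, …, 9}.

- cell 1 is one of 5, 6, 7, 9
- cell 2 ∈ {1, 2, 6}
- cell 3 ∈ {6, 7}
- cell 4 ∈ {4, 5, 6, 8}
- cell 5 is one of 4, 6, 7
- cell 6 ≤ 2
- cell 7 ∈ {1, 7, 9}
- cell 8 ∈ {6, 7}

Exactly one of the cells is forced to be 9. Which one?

Among the 8 variables, 8 fits only cell 4 (and all 8 values in {1, 2, 4, 5, 6, 7, 8, 9} must be used), so cell 4 = 8.
The 7 still-open variables draw from only 7 values {1, 2, 4, 5, 6, 7, 9}, so each is used; only cell 5 can be 4, hence cell 5 = 4.
The 6 still-open variables draw from only 6 values {1, 2, 5, 6, 7, 9}, so each is used; only cell 1 can be 5, hence cell 1 = 5.
The 5 still-open variables together cover exactly {1, 2, 6, 7, 9} — 5 values for 5 variables — and 9 appears only in cell 7's list, so cell 7 = 9.

cell 7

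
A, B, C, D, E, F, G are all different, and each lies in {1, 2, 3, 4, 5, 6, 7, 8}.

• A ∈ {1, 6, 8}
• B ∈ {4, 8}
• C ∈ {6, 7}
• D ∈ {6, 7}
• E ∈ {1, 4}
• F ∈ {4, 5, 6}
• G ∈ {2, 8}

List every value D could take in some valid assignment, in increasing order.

The 7 variables together cover exactly {1, 2, 4, 5, 6, 7, 8} — 7 values for 7 variables — and 2 appears only in G's list, so G = 2.
The 6 still-open variables together cover exactly {1, 4, 5, 6, 7, 8} — 6 values for 6 variables — and 5 appears only in F's list, so F = 5.
The 2 variables C and D are confined to {6, 7}, which locks those values in; drop them from A.
No further eliminations apply; D can still be any of 6, 7.

6, 7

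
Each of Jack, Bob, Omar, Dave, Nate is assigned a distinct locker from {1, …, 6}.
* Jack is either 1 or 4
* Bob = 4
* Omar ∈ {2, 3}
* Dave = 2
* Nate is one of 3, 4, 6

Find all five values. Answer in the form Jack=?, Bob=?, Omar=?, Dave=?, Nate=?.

Bob's domain is down to {4}, so Bob = 4. Strike 4 from Jack, Nate.
Dave must be 2 (only option left). Strike 2 from Omar.
That leaves Jack = 1.
Omar has just one choice, so Omar = 3. Eliminate 3 elsewhere: Nate.
Nate's domain is down to {6}, so Nate = 6.

Jack=1, Bob=4, Omar=3, Dave=2, Nate=6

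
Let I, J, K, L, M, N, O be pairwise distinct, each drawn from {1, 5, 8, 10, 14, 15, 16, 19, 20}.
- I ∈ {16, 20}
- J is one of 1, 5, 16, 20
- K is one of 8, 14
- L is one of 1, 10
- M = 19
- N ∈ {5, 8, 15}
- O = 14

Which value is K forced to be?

8

M's domain is down to {19}, so M = 19.
O has just one choice, so O = 14. Eliminate 14 elsewhere: K.
So K = 8.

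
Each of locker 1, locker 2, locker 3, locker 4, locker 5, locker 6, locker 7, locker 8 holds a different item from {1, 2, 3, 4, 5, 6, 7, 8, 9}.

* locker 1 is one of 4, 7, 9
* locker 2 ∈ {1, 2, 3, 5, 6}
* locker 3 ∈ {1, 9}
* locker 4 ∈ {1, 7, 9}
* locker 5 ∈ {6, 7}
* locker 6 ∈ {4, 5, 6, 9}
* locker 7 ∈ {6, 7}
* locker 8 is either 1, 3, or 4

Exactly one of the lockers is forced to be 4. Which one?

The 8 variables together cover exactly {1, 2, 3, 4, 5, 6, 7, 9} — 8 values for 8 variables — and 2 appears only in locker 2's list, so locker 2 = 2.
The 7 still-open variables together cover exactly {1, 3, 4, 5, 6, 7, 9} — 7 values for 7 variables — and 3 appears only in locker 8's list, so locker 8 = 3.
Among the 6 still-open variables, 5 fits only locker 6 (and all 6 values in {1, 4, 5, 6, 7, 9} must be used), so locker 6 = 5.
Among the 5 still-open variables, 4 fits only locker 1 (and all 5 values in {1, 4, 6, 7, 9} must be used), so locker 1 = 4.

locker 1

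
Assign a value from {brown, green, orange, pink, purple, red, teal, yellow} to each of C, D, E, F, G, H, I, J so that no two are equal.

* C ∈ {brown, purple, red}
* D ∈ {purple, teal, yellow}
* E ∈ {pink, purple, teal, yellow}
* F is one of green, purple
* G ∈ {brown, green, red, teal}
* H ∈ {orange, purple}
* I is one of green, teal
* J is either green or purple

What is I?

teal

The 8 variables draw from only 8 values {brown, green, orange, pink, purple, red, teal, yellow}, so each is used; only H can be orange, hence H = orange.
The 7 still-open variables together cover exactly {brown, green, pink, purple, red, teal, yellow} — 7 values for 7 variables — and pink appears only in E's list, so E = pink.
The 6 still-open variables draw from only 6 values {brown, green, purple, red, teal, yellow}, so each is used; only D can be yellow, hence D = yellow.
F and J share exactly the 2 values {green, purple}; by pigeonhole those values go to them, so strike green, purple from C, G, I.
So I = teal.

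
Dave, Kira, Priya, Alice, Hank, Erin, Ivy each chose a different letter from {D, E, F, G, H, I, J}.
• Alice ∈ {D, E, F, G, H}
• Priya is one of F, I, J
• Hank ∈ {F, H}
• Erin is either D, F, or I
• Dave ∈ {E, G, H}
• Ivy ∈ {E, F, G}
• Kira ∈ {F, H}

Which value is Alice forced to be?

D

The 7 variables draw from only 7 values {D, E, F, G, H, I, J}, so each is used; only Priya can be J, hence Priya = J.
Among the 6 still-open variables, I fits only Erin (and all 6 values in {D, E, F, G, H, I} must be used), so Erin = I.
Among the 5 still-open variables, D fits only Alice (and all 5 values in {D, E, F, G, H} must be used), so Alice = D.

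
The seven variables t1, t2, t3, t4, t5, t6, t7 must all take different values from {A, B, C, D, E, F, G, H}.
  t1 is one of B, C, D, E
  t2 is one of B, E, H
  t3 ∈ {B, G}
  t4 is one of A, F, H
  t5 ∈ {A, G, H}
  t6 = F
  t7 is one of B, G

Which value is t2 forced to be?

t6 has just one choice, so t6 = F. Remove F from t4.
t3 and t7 share exactly the 2 values {B, G}; by pigeonhole those values go to them, so strike B, G from t1, t2, t5.
The 2 variables t4 and t5 are confined to {A, H}, which locks those values in; drop them from t2.
So t2 = E.

E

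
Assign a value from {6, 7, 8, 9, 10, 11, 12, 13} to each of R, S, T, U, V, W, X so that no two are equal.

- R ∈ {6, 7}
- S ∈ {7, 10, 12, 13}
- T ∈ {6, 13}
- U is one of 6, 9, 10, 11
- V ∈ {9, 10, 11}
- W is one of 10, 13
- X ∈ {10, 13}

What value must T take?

The 7 variables together cover exactly {6, 7, 9, 10, 11, 12, 13} — 7 values for 7 variables — and 12 appears only in S's list, so S = 12.
The 6 still-open variables draw from only 6 values {6, 7, 9, 10, 11, 13}, so each is used; only R can be 7, hence R = 7.
W and X share exactly the 2 values {10, 13}; by pigeonhole those values go to them, so strike 10, 13 from T, U, V.
So T = 6.

6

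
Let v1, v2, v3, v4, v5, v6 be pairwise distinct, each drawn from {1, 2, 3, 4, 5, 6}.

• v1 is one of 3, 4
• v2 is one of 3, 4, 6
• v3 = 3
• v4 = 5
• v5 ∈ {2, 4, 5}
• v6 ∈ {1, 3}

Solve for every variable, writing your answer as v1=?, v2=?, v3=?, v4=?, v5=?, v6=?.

v1=4, v2=6, v3=3, v4=5, v5=2, v6=1

v3 has just one choice, so v3 = 3. Eliminate 3 elsewhere: v1, v2, v6.
That leaves v4 = 5. Eliminate 5 elsewhere: v5.
v6 must be 1 (only option left).
v1 has just one choice, so v1 = 4. So v2, v5 can't be 4.
v2 has just one choice, so v2 = 6.
v5's domain is down to {2}, so v5 = 2.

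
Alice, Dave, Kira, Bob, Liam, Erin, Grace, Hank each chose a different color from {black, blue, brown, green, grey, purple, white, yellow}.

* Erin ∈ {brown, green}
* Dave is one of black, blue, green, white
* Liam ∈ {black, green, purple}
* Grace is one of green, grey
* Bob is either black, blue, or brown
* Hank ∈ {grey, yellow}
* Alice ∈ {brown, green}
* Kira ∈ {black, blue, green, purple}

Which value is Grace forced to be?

grey

The 8 variables together cover exactly {black, blue, brown, green, grey, purple, white, yellow} — 8 values for 8 variables — and white appears only in Dave's list, so Dave = white.
The 7 still-open variables draw from only 7 values {black, blue, brown, green, grey, purple, yellow}, so each is used; only Hank can be yellow, hence Hank = yellow.
Among the 6 still-open variables, grey fits only Grace (and all 6 values in {black, blue, brown, green, grey, purple} must be used), so Grace = grey.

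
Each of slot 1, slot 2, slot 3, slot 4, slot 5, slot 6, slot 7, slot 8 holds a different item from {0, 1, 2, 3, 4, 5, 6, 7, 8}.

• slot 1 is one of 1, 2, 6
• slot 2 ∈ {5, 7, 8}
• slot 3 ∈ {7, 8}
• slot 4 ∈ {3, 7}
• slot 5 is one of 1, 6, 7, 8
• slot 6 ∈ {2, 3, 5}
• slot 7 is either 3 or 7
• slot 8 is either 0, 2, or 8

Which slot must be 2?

The 8 variables together cover exactly {0, 1, 2, 3, 5, 6, 7, 8} — 8 values for 8 variables — and 0 appears only in slot 8's list, so slot 8 = 0.
slot 4 and slot 7 share exactly the 2 values {3, 7}; by pigeonhole those values go to them, so strike 3, 7 from slot 2, slot 3, slot 5, slot 6.
slot 3 must be 8 (only option left). Strike 8 from slot 2, slot 5.
slot 2 must be 5 (only option left). Eliminate 5 elsewhere: slot 6.
So 2 goes to slot 6.

slot 6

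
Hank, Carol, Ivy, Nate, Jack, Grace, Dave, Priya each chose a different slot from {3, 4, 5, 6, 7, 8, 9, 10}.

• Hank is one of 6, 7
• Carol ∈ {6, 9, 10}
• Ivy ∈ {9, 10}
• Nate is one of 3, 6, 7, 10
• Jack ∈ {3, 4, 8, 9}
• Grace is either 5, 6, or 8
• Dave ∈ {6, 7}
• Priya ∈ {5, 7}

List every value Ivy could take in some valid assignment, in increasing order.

9, 10

Among the 8 variables, 4 fits only Jack (and all 8 values in {3, 4, 5, 6, 7, 8, 9, 10} must be used), so Jack = 4.
The 7 still-open variables draw from only 7 values {3, 5, 6, 7, 8, 9, 10}, so each is used; only Nate can be 3, hence Nate = 3.
The 6 still-open variables draw from only 6 values {5, 6, 7, 8, 9, 10}, so each is used; only Grace can be 8, hence Grace = 8.
The 5 still-open variables draw from only 5 values {5, 6, 7, 9, 10}, so each is used; only Priya can be 5, hence Priya = 5.
Hank and Dave share exactly the 2 values {6, 7}; by pigeonhole those values go to them, so strike 6, 7 from Carol.
No further eliminations apply; Ivy can still be any of 9, 10.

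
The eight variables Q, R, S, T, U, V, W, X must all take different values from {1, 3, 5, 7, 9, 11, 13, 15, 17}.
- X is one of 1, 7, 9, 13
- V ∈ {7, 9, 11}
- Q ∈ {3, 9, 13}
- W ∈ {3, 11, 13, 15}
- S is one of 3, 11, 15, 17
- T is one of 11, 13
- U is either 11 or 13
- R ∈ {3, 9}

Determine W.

15

The 8 variables together cover exactly {1, 3, 7, 9, 11, 13, 15, 17} — 8 values for 8 variables — and 1 appears only in X's list, so X = 1.
The 7 still-open variables draw from only 7 values {3, 7, 9, 11, 13, 15, 17}, so each is used; only V can be 7, hence V = 7.
The 6 still-open variables together cover exactly {3, 9, 11, 13, 15, 17} — 6 values for 6 variables — and 17 appears only in S's list, so S = 17.
The 5 still-open variables draw from only 5 values {3, 9, 11, 13, 15}, so each is used; only W can be 15, hence W = 15.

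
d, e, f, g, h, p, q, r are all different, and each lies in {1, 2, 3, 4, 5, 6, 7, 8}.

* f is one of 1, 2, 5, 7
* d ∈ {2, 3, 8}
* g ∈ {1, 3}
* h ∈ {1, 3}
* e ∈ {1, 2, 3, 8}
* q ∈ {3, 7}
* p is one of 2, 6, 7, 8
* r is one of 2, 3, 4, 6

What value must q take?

7

The 8 variables together cover exactly {1, 2, 3, 4, 5, 6, 7, 8} — 8 values for 8 variables — and 4 appears only in r's list, so r = 4.
Among the 7 still-open variables, 5 fits only f (and all 7 values in {1, 2, 3, 5, 6, 7, 8} must be used), so f = 5.
The 6 still-open variables draw from only 6 values {1, 2, 3, 6, 7, 8}, so each is used; only p can be 6, hence p = 6.
The 5 still-open variables draw from only 5 values {1, 2, 3, 7, 8}, so each is used; only q can be 7, hence q = 7.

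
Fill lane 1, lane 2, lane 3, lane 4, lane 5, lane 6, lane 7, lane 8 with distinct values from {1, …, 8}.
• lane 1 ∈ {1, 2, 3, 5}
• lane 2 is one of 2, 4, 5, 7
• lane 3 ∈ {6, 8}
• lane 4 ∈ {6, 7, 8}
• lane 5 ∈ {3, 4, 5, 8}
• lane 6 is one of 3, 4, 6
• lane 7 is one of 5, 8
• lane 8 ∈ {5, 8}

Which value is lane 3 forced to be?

The 8 variables together cover exactly {1, 2, 3, 4, 5, 6, 7, 8} — 8 values for 8 variables — and 1 appears only in lane 1's list, so lane 1 = 1.
The 7 still-open variables draw from only 7 values {2, 3, 4, 5, 6, 7, 8}, so each is used; only lane 2 can be 2, hence lane 2 = 2.
The 6 still-open variables together cover exactly {3, 4, 5, 6, 7, 8} — 6 values for 6 variables — and 7 appears only in lane 4's list, so lane 4 = 7.
lane 7 and lane 8 share exactly the 2 values {5, 8}; by pigeonhole those values go to them, so strike 5, 8 from lane 3, lane 5.
So lane 3 = 6.

6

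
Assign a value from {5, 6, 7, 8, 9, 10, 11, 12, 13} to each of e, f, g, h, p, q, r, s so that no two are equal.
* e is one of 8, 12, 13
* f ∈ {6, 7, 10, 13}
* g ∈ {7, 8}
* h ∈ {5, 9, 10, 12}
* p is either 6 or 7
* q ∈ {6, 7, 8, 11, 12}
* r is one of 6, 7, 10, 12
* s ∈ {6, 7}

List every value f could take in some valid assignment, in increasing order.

p and s between them cover only {6, 7} — a naked pair. Remove those values from f, g, q, r.
That leaves g = 8. Strike 8 from e, q.
e, f, r share exactly the 3 values {10, 12, 13}; by pigeonhole those values go to them, so strike 10, 12, 13 from h, q.
q's domain is down to {11}, so q = 11.
No further eliminations apply; f can still be any of 10, 13.

10, 13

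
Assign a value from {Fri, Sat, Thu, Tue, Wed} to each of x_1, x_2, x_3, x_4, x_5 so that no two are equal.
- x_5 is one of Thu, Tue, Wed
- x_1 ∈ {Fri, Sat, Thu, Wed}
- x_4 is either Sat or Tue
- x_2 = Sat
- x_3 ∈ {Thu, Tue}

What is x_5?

x_2 has just one choice, so x_2 = Sat. So x_1, x_4 can't be Sat.
x_4 has just one choice, so x_4 = Tue. Strike Tue from x_3, x_5.
That leaves x_3 = Thu. Eliminate Thu elsewhere: x_1, x_5.
So x_5 = Wed.

Wed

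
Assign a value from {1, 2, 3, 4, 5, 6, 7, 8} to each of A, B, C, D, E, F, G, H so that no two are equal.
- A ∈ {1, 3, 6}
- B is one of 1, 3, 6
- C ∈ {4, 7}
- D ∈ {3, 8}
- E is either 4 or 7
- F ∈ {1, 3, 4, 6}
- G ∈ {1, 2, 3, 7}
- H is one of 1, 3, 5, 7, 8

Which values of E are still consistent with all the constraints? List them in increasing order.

Among the 8 variables, 2 fits only G (and all 8 values in {1, 2, 3, 4, 5, 6, 7, 8} must be used), so G = 2.
Among the 7 still-open variables, 5 fits only H (and all 7 values in {1, 3, 4, 5, 6, 7, 8} must be used), so H = 5.
The 6 still-open variables together cover exactly {1, 3, 4, 6, 7, 8} — 6 values for 6 variables — and 8 appears only in D's list, so D = 8.
C and E share exactly the 2 values {4, 7}; by pigeonhole those values go to them, so strike 4, 7 from F.
No further eliminations apply; E can still be any of 4, 7.

4, 7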